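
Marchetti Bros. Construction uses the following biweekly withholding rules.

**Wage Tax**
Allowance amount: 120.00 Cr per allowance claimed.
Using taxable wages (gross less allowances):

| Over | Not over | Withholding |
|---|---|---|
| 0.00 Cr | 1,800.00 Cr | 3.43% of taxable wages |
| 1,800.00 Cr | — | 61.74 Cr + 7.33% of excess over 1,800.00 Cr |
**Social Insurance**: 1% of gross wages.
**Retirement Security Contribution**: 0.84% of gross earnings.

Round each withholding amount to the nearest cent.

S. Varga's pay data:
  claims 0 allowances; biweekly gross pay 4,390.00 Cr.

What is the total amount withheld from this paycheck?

Wage Tax: taxable = 4,390.00 Cr
  61.74 Cr + 7.33% × (4,390.00 Cr − 1,800.00 Cr) = 61.74 Cr + 7.33% × 2,590.00 Cr = 251.59 Cr
Social Insurance: 1% × 4,390.00 Cr = 43.90 Cr
Retirement Security Contribution: 0.84% × 4,390.00 Cr = 36.88 Cr
Total: 251.59 Cr + 43.90 Cr + 36.88 Cr = 332.37 Cr

332.37 Cr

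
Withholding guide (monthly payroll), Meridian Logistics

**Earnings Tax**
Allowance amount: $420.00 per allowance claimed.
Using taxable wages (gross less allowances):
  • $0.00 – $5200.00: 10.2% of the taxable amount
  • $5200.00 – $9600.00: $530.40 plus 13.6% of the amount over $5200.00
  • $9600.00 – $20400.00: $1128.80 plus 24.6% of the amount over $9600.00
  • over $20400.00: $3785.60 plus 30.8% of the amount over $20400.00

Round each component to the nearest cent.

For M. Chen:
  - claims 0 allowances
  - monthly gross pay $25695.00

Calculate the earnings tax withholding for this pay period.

Earnings Tax: taxable = $25695.00
  $3785.60 + 30.8% × ($25695.00 − $20400.00) = $3785.60 + 30.8% × $5295.00 = $5416.46

$5416.46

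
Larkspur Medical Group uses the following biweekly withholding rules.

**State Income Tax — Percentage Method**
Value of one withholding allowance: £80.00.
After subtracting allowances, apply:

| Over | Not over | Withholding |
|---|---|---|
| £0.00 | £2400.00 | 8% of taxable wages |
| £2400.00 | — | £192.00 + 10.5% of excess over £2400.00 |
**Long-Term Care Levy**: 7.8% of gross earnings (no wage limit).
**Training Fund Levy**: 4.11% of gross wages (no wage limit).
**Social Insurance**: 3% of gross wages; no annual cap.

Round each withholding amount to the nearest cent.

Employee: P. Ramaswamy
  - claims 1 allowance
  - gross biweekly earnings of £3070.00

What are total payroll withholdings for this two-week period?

State Income Tax: taxable = £3070.00 − 1×£80.00 = £2990.00
  £192.00 + 10.5% × (£2990.00 − £2400.00) = £192.00 + 10.5% × £590.00 = £253.95
Long-Term Care Levy: 7.8% × £3070.00 = £239.46
Training Fund Levy: 4.11% × £3070.00 = £126.18
Social Insurance: 3% × £3070.00 = £92.10
Total: £253.95 + £239.46 + £126.18 + £92.10 = £711.69

£711.69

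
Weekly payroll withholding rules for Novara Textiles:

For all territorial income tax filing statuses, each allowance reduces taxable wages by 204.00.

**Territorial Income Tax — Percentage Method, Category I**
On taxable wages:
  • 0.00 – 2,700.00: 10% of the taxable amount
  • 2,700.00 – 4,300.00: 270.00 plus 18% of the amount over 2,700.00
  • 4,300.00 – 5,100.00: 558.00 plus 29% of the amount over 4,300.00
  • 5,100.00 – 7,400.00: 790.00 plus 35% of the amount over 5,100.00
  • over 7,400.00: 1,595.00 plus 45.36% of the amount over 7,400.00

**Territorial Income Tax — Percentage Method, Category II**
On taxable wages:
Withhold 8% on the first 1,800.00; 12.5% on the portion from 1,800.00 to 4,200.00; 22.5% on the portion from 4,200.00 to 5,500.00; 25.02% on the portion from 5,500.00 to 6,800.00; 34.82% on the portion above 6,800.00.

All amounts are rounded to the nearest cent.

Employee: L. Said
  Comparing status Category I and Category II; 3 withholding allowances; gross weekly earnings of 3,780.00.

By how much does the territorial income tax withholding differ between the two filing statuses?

39.24

Territorial Income Tax (Category I): taxable = 3,780.00 − 3×204.00 = 3,168.00
  270.00 + 18% × (3,168.00 − 2,700.00) = 270.00 + 18% × 468.00 = 354.24
Territorial Income Tax (Category II): taxable = 3,780.00 − 3×204.00 = 3,168.00
  144.00 + 12.5% × (3,168.00 − 1,800.00) = 144.00 + 12.5% × 1,368.00 = 315.00
Difference: |354.24 − 315.00| = 39.24 (higher under Category I)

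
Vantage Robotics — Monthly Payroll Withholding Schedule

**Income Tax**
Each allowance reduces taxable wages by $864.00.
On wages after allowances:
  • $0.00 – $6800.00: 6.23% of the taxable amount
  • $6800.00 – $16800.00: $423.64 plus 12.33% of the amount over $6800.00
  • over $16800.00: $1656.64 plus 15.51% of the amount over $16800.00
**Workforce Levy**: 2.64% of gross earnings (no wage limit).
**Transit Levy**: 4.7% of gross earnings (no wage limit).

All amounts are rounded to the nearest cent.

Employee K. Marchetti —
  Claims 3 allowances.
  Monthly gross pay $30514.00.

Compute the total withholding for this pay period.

Income Tax: taxable = $30514.00 − 3×$864.00 = $27922.00
  $1656.64 + 15.51% × ($27922.00 − $16800.00) = $1656.64 + 15.51% × $11122.00 = $3381.66
Workforce Levy: 2.64% × $30514.00 = $805.57
Transit Levy: 4.7% × $30514.00 = $1434.16
Total: $3381.66 + $805.57 + $1434.16 = $5621.39

$5621.39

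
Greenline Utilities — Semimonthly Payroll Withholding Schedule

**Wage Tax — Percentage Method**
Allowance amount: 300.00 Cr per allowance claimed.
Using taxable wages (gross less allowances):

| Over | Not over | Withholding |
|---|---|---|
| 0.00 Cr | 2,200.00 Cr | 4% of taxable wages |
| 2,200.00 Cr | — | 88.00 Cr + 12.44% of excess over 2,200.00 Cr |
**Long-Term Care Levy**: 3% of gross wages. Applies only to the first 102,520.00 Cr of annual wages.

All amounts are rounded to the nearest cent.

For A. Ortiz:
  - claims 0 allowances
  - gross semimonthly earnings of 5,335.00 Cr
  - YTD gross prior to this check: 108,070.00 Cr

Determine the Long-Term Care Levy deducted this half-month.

Long-Term Care Levy: YTD 108,070.00 Cr ≥ cap 102,520.00 Cr → 0.00 Cr

0.00 Cr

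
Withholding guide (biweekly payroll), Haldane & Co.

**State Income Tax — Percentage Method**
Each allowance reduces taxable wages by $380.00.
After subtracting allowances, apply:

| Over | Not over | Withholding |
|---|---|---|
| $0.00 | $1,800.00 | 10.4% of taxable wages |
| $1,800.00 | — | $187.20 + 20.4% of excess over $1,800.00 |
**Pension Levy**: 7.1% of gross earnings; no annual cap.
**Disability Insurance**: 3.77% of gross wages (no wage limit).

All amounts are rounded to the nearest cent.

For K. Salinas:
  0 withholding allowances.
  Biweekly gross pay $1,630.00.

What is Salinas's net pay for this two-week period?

$1,283.30

State Income Tax: taxable = $1,630.00
  10.4% × $1,630.00 = $169.52
Pension Levy: 7.1% × $1,630.00 = $115.73
Disability Insurance: 3.77% × $1,630.00 = $61.45
Total withheld: $169.52 + $115.73 + $61.45 = $346.70
Net pay: $1,630.00 − $346.70 = $1,283.30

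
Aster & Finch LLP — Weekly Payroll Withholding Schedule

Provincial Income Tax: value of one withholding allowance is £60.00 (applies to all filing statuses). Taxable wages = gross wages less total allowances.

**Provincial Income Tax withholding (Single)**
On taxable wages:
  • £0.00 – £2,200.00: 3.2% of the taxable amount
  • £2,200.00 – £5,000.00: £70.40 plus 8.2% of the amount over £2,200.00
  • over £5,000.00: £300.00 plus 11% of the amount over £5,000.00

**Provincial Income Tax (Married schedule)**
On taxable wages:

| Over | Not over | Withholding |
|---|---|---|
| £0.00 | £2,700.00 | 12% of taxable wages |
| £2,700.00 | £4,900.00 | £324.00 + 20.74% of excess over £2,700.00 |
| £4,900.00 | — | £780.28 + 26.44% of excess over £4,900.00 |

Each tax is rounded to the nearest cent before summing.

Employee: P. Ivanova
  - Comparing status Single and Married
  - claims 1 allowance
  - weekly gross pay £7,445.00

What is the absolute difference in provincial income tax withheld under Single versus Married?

£874.96

Provincial Income Tax (Single): taxable = £7,445.00 − 1×£60.00 = £7,385.00
  £300.00 + 11% × (£7,385.00 − £5,000.00) = £300.00 + 11% × £2,385.00 = £562.35
Provincial Income Tax (Married): taxable = £7,445.00 − 1×£60.00 = £7,385.00
  £780.28 + 26.44% × (£7,385.00 − £4,900.00) = £780.28 + 26.44% × £2,485.00 = £1,437.31
Difference: |£562.35 − £1,437.31| = £874.96 (higher under Married)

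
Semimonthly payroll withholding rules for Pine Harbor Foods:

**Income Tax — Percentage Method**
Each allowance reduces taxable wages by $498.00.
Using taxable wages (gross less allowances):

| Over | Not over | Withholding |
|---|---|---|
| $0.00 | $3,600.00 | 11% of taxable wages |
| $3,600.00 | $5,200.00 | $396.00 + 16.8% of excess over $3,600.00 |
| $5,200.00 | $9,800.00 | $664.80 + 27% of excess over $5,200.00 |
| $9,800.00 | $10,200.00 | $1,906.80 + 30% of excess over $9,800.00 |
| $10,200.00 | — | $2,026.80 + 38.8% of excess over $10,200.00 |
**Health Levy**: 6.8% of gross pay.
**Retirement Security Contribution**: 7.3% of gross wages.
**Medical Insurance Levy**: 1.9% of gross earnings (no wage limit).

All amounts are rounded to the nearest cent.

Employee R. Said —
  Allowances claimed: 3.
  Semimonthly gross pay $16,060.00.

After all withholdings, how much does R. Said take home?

Income Tax: taxable = $16,060.00 − 3×$498.00 = $14,566.00
  $2,026.80 + 38.8% × ($14,566.00 − $10,200.00) = $2,026.80 + 38.8% × $4,366.00 = $3,720.81
Health Levy: 6.8% × $16,060.00 = $1,092.08
Retirement Security Contribution: 7.3% × $16,060.00 = $1,172.38
Medical Insurance Levy: 1.9% × $16,060.00 = $305.14
Total withheld: $3,720.81 + $1,092.08 + $1,172.38 + $305.14 = $6,290.41
Net pay: $16,060.00 − $6,290.41 = $9,769.59

$9,769.59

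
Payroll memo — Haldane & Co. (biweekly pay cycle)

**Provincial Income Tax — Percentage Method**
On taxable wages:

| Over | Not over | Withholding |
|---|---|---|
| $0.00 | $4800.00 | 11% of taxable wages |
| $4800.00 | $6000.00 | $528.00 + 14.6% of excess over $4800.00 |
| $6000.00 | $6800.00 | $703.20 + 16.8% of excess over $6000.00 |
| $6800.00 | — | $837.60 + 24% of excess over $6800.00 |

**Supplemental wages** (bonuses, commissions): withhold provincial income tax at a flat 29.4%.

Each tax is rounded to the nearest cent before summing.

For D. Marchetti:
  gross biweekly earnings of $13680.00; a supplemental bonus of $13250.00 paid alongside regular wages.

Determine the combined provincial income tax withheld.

Provincial Income Tax: taxable = $13680.00
  $837.60 + 24% × ($13680.00 − $6800.00) = $837.60 + 24% × $6880.00 = $2488.80
Supplemental (29.4% flat on bonus): 29.4% × $13250.00 = $3895.50
Total provincial income tax: $2488.80 + $3895.50 = $6384.30

$6384.30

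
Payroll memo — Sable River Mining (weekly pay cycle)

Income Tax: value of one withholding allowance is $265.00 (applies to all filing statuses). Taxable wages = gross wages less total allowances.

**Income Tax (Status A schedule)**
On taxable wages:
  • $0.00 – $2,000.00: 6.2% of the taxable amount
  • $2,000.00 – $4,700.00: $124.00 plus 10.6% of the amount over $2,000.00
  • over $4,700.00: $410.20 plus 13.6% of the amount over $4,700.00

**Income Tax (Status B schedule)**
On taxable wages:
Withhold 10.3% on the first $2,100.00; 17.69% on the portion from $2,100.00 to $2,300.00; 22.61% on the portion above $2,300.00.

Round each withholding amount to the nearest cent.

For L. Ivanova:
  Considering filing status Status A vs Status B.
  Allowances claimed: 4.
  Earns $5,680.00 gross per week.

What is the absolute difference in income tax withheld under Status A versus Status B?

$374.51

Income Tax (Status A): taxable = $5,680.00 − 4×$265.00 = $4,620.00
  $124.00 + 10.6% × ($4,620.00 − $2,000.00) = $124.00 + 10.6% × $2,620.00 = $401.72
Income Tax (Status B): taxable = $5,680.00 − 4×$265.00 = $4,620.00
  $251.68 + 22.61% × ($4,620.00 − $2,300.00) = $251.68 + 22.61% × $2,320.00 = $776.23
Difference: |$401.72 − $776.23| = $374.51 (higher under Status B)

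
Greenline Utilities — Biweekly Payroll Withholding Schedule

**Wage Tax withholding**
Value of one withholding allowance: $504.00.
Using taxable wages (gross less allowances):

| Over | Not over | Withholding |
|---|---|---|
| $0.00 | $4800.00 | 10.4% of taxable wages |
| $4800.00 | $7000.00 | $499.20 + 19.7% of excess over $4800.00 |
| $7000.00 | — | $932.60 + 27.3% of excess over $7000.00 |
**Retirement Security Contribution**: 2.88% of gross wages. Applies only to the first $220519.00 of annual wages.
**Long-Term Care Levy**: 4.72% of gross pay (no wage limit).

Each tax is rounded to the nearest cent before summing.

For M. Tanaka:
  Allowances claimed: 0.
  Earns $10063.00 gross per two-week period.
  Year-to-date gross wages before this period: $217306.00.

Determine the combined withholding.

$2336.30

Wage Tax: taxable = $10063.00
  $932.60 + 27.3% × ($10063.00 − $7000.00) = $932.60 + 27.3% × $3063.00 = $1768.80
Retirement Security Contribution: cap $220519.00 − YTD $217306.00 = $3213.00 subject; 2.88% × $3213.00 = $92.53
Long-Term Care Levy: 4.72% × $10063.00 = $474.97
Total: $1768.80 + $92.53 + $474.97 = $2336.30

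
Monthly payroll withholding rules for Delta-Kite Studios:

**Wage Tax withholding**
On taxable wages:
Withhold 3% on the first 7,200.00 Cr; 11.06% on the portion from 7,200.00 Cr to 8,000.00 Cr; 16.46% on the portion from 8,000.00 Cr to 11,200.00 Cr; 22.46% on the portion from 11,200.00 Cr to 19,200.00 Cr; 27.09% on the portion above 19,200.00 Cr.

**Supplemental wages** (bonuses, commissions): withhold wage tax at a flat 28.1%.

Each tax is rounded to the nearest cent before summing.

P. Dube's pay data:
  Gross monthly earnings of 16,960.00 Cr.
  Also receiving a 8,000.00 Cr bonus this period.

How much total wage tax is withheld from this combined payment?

4,372.90 Cr

Wage Tax: taxable = 16,960.00 Cr
  831.20 Cr + 22.46% × (16,960.00 Cr − 11,200.00 Cr) = 831.20 Cr + 22.46% × 5,760.00 Cr = 2,124.90 Cr
Supplemental (28.1% flat on bonus): 28.1% × 8,000.00 Cr = 2,248.00 Cr
Total wage tax: 2,124.90 Cr + 2,248.00 Cr = 4,372.90 Cr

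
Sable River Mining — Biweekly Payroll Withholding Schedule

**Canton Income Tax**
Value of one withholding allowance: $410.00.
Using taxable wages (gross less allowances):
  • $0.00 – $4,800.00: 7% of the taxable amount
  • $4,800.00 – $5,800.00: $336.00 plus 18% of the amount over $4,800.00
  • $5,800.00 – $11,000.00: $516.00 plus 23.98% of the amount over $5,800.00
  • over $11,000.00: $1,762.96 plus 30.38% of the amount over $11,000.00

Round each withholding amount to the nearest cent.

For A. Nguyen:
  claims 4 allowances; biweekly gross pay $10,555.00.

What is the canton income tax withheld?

Canton Income Tax: taxable = $10,555.00 − 4×$410.00 = $8,915.00
  $516.00 + 23.98% × ($8,915.00 − $5,800.00) = $516.00 + 23.98% × $3,115.00 = $1,262.98

$1,262.98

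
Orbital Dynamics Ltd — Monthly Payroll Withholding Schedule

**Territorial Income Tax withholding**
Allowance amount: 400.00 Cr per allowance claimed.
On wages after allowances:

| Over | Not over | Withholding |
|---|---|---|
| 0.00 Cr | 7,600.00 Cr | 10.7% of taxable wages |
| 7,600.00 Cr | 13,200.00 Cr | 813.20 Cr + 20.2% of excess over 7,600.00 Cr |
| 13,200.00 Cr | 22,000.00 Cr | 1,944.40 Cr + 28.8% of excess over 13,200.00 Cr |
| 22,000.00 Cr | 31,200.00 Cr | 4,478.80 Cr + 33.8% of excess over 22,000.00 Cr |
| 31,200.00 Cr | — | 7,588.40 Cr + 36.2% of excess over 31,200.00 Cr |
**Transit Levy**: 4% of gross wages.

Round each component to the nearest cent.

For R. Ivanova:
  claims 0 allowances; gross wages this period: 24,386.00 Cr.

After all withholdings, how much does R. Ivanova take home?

18,125.29 Cr

Territorial Income Tax: taxable = 24,386.00 Cr
  4,478.80 Cr + 33.8% × (24,386.00 Cr − 22,000.00 Cr) = 4,478.80 Cr + 33.8% × 2,386.00 Cr = 5,285.27 Cr
Transit Levy: 4% × 24,386.00 Cr = 975.44 Cr
Total withheld: 5,285.27 Cr + 975.44 Cr = 6,260.71 Cr
Net pay: 24,386.00 Cr − 6,260.71 Cr = 18,125.29 Cr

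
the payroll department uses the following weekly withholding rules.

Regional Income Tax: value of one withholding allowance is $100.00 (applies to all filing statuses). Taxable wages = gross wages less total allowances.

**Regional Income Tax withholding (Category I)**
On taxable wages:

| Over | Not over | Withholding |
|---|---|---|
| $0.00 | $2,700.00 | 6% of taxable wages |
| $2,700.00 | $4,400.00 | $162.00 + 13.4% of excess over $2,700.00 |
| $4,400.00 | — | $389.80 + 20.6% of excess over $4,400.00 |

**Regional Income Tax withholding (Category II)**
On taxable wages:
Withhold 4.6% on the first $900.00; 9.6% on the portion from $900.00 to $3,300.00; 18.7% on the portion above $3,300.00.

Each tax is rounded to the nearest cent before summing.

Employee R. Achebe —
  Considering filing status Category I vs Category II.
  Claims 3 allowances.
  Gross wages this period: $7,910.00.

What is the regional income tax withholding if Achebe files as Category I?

Regional Income Tax (Category I): taxable = $7,910.00 − 3×$100.00 = $7,610.00
  $389.80 + 20.6% × ($7,610.00 − $4,400.00) = $389.80 + 20.6% × $3,210.00 = $1,051.06

$1,051.06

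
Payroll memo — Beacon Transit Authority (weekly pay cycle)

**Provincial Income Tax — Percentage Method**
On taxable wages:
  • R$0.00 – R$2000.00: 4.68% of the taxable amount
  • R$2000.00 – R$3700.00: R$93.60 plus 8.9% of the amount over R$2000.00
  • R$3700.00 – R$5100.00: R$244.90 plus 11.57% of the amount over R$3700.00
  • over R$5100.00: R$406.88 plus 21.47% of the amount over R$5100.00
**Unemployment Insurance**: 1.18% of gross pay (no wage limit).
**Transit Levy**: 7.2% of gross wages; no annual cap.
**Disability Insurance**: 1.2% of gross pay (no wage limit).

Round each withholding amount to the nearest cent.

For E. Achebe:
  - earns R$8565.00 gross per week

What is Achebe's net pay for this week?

R$6593.65

Provincial Income Tax: taxable = R$8565.00
  R$406.88 + 21.47% × (R$8565.00 − R$5100.00) = R$406.88 + 21.47% × R$3465.00 = R$1150.82
Unemployment Insurance: 1.18% × R$8565.00 = R$101.07
Transit Levy: 7.2% × R$8565.00 = R$616.68
Disability Insurance: 1.2% × R$8565.00 = R$102.78
Total withheld: R$1150.82 + R$101.07 + R$616.68 + R$102.78 = R$1971.35
Net pay: R$8565.00 − R$1971.35 = R$6593.65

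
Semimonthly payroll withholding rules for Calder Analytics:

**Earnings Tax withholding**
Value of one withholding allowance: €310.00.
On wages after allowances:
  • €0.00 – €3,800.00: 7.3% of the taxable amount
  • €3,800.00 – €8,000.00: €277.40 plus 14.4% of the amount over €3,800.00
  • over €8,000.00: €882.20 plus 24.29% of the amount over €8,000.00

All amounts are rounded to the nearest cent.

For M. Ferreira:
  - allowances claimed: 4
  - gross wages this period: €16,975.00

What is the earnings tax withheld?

€2,761.03

Earnings Tax: taxable = €16,975.00 − 4×€310.00 = €15,735.00
  €882.20 + 24.29% × (€15,735.00 − €8,000.00) = €882.20 + 24.29% × €7,735.00 = €2,761.03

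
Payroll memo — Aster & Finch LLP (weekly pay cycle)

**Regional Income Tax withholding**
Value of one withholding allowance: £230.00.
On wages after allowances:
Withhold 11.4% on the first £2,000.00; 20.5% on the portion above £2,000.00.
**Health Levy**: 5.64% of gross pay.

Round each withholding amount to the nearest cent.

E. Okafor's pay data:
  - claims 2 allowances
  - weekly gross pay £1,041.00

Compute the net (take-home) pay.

Regional Income Tax: taxable = £1,041.00 − 2×£230.00 = £581.00
  11.4% × £581.00 = £66.23
Health Levy: 5.64% × £1,041.00 = £58.71
Total withheld: £66.23 + £58.71 = £124.94
Net pay: £1,041.00 − £124.94 = £916.06

£916.06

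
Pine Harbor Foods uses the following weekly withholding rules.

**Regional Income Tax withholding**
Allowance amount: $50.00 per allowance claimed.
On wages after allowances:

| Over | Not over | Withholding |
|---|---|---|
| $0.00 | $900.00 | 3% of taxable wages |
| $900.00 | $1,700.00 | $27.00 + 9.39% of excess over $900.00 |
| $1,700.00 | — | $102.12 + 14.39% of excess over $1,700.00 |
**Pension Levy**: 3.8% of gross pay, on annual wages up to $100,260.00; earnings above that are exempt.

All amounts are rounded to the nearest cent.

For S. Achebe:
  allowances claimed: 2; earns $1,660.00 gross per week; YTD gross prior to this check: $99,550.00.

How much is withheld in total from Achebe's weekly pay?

Regional Income Tax: taxable = $1,660.00 − 2×$50.00 = $1,560.00
  $27.00 + 9.39% × ($1,560.00 − $900.00) = $27.00 + 9.39% × $660.00 = $88.97
Pension Levy: cap $100,260.00 − YTD $99,550.00 = $710.00 subject; 3.8% × $710.00 = $26.98
Total: $88.97 + $26.98 = $115.95

$115.95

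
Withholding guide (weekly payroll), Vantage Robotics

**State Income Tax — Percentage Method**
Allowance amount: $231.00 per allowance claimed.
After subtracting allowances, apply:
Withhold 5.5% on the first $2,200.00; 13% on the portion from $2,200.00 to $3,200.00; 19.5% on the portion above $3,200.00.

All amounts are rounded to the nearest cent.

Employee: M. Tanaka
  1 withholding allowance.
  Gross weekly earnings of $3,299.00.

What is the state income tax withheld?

State Income Tax: taxable = $3,299.00 − 1×$231.00 = $3,068.00
  $121.00 + 13% × ($3,068.00 − $2,200.00) = $121.00 + 13% × $868.00 = $233.84

$233.84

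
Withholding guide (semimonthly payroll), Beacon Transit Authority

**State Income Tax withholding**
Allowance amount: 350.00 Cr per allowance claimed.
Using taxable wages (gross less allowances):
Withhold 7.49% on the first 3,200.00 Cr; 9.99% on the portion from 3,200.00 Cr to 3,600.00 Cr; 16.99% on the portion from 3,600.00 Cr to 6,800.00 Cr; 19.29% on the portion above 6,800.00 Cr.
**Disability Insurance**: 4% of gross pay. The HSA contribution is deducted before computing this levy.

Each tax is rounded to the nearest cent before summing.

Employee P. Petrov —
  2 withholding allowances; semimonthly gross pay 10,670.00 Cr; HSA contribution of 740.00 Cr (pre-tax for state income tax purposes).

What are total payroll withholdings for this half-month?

1,689.27 Cr

State Income Tax: taxable = 10,670.00 Cr − 740.00 Cr − 2×350.00 Cr = 9,230.00 Cr
  823.32 Cr + 19.29% × (9,230.00 Cr − 6,800.00 Cr) = 823.32 Cr + 19.29% × 2,430.00 Cr = 1,292.07 Cr
Disability Insurance: 4% × 9,930.00 Cr = 397.20 Cr
Total: 1,292.07 Cr + 397.20 Cr = 1,689.27 Cr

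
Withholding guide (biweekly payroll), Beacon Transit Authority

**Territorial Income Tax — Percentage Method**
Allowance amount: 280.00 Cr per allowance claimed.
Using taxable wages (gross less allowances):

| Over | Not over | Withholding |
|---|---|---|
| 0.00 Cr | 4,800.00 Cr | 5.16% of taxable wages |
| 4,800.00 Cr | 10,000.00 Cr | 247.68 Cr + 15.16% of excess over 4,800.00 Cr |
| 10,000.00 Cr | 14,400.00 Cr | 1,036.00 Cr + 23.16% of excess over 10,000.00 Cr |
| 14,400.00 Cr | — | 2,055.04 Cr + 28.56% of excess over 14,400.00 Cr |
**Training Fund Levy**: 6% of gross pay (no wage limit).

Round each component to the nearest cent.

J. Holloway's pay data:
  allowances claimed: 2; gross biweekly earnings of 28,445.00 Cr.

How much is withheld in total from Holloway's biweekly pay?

7,613.06 Cr

Territorial Income Tax: taxable = 28,445.00 Cr − 2×280.00 Cr = 27,885.00 Cr
  2,055.04 Cr + 28.56% × (27,885.00 Cr − 14,400.00 Cr) = 2,055.04 Cr + 28.56% × 13,485.00 Cr = 5,906.36 Cr
Training Fund Levy: 6% × 28,445.00 Cr = 1,706.70 Cr
Total: 5,906.36 Cr + 1,706.70 Cr = 7,613.06 Cr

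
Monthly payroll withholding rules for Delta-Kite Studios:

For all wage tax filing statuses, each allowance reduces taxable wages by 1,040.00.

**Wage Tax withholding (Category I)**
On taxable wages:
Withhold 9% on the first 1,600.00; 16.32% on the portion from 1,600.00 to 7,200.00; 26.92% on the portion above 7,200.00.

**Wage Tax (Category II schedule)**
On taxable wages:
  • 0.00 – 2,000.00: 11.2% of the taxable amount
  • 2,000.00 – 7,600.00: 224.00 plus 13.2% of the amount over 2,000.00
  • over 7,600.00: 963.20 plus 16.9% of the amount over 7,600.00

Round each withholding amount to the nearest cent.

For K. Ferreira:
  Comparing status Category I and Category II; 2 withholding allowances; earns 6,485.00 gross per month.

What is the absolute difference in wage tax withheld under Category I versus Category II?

60.32

Wage Tax (Category I): taxable = 6,485.00 − 2×1,040.00 = 4,405.00
  144.00 + 16.32% × (4,405.00 − 1,600.00) = 144.00 + 16.32% × 2,805.00 = 601.78
Wage Tax (Category II): taxable = 6,485.00 − 2×1,040.00 = 4,405.00
  224.00 + 13.2% × (4,405.00 − 2,000.00) = 224.00 + 13.2% × 2,405.00 = 541.46
Difference: |601.78 − 541.46| = 60.32 (higher under Category I)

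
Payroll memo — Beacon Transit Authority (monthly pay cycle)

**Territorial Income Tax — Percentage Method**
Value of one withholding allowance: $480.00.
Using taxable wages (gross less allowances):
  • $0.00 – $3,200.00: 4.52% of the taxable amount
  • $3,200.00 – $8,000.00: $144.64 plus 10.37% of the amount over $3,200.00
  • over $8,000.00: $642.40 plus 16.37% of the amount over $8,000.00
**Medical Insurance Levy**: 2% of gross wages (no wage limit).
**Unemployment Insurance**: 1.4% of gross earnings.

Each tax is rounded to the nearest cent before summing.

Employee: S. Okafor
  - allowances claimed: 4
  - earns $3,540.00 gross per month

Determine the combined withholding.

$193.58

Territorial Income Tax: taxable = $3,540.00 − 4×$480.00 = $1,620.00
  4.52% × $1,620.00 = $73.22
Medical Insurance Levy: 2% × $3,540.00 = $70.80
Unemployment Insurance: 1.4% × $3,540.00 = $49.56
Total: $73.22 + $70.80 + $49.56 = $193.58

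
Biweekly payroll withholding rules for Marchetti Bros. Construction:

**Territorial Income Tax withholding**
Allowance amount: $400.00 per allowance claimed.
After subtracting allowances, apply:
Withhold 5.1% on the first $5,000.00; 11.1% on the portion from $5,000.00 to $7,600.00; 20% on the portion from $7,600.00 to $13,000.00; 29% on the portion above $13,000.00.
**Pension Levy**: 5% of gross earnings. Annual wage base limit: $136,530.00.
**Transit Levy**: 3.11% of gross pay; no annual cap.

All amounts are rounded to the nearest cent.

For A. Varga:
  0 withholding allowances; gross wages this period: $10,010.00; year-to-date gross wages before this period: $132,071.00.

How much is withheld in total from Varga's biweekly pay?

$1,559.86

Territorial Income Tax: taxable = $10,010.00
  $543.60 + 20% × ($10,010.00 − $7,600.00) = $543.60 + 20% × $2,410.00 = $1,025.60
Pension Levy: cap $136,530.00 − YTD $132,071.00 = $4,459.00 subject; 5% × $4,459.00 = $222.95
Transit Levy: 3.11% × $10,010.00 = $311.31
Total: $1,025.60 + $222.95 + $311.31 = $1,559.86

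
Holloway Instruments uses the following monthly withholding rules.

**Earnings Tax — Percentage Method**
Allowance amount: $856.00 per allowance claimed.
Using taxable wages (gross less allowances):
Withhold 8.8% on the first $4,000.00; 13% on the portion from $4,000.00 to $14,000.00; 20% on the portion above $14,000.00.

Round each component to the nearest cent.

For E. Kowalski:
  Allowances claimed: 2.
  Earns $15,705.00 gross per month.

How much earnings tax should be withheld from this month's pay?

Earnings Tax: taxable = $15,705.00 − 2×$856.00 = $13,993.00
  $352.00 + 13% × ($13,993.00 − $4,000.00) = $352.00 + 13% × $9,993.00 = $1,651.09

$1,651.09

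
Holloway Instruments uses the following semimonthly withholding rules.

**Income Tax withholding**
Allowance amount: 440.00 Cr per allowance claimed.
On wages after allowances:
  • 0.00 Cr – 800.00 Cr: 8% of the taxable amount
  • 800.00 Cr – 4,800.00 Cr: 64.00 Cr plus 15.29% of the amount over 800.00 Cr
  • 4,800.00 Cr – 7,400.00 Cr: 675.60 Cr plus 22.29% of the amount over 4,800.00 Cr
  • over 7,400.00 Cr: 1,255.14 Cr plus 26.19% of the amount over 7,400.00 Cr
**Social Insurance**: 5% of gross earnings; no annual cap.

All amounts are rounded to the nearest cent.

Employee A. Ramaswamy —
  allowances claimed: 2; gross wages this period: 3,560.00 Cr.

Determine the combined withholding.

529.45 Cr

Income Tax: taxable = 3,560.00 Cr − 2×440.00 Cr = 2,680.00 Cr
  64.00 Cr + 15.29% × (2,680.00 Cr − 800.00 Cr) = 64.00 Cr + 15.29% × 1,880.00 Cr = 351.45 Cr
Social Insurance: 5% × 3,560.00 Cr = 178.00 Cr
Total: 351.45 Cr + 178.00 Cr = 529.45 Cr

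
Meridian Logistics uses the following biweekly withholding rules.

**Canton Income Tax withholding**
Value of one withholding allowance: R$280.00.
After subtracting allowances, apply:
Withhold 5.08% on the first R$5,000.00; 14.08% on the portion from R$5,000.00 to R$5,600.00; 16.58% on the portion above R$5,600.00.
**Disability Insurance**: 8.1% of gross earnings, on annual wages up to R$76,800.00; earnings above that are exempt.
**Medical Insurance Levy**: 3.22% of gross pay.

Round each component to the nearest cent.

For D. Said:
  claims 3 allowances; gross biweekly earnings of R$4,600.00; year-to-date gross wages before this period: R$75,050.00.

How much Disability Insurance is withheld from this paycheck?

Disability Insurance: cap R$76,800.00 − YTD R$75,050.00 = R$1,750.00 subject; 8.1% × R$1,750.00 = R$141.75

R$141.75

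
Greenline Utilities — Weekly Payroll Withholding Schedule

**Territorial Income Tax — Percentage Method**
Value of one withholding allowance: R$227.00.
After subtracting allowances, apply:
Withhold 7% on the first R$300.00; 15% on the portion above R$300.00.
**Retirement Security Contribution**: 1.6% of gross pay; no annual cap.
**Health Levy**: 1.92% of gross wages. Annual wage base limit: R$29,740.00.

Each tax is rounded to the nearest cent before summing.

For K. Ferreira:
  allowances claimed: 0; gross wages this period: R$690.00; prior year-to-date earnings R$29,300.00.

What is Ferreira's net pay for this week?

R$591.01

Territorial Income Tax: taxable = R$690.00
  R$21.00 + 15% × (R$690.00 − R$300.00) = R$21.00 + 15% × R$390.00 = R$79.50
Retirement Security Contribution: 1.6% × R$690.00 = R$11.04
Health Levy: cap R$29,740.00 − YTD R$29,300.00 = R$440.00 subject; 1.92% × R$440.00 = R$8.45
Total withheld: R$79.50 + R$11.04 + R$8.45 = R$98.99
Net pay: R$690.00 − R$98.99 = R$591.01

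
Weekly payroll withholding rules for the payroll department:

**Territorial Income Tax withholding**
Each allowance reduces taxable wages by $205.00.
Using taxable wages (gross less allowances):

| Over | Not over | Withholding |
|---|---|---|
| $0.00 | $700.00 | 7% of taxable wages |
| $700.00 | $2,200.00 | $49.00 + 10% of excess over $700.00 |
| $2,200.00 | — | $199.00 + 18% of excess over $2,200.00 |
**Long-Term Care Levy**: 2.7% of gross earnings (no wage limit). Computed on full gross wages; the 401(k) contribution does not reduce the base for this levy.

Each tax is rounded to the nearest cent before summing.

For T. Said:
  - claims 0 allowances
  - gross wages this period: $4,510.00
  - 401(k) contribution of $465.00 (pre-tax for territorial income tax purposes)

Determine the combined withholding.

Territorial Income Tax: taxable = $4,510.00 − $465.00 = $4,045.00
  $199.00 + 18% × ($4,045.00 − $2,200.00) = $199.00 + 18% × $1,845.00 = $531.10
Long-Term Care Levy: 2.7% × $4,510.00 = $121.77
Total: $531.10 + $121.77 = $652.87

$652.87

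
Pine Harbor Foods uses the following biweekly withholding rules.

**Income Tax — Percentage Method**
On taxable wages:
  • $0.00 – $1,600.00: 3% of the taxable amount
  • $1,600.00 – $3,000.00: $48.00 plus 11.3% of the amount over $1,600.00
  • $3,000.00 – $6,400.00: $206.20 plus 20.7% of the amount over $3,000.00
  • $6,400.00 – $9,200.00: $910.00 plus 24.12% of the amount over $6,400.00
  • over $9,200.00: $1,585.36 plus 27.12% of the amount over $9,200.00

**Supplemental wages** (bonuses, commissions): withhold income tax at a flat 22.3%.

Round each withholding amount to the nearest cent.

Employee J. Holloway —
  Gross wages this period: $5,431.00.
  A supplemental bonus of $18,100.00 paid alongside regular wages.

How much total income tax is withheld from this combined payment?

Income Tax: taxable = $5,431.00
  $206.20 + 20.7% × ($5,431.00 − $3,000.00) = $206.20 + 20.7% × $2,431.00 = $709.42
Supplemental (22.3% flat on bonus): 22.3% × $18,100.00 = $4,036.30
Total income tax: $709.42 + $4,036.30 = $4,745.72

$4,745.72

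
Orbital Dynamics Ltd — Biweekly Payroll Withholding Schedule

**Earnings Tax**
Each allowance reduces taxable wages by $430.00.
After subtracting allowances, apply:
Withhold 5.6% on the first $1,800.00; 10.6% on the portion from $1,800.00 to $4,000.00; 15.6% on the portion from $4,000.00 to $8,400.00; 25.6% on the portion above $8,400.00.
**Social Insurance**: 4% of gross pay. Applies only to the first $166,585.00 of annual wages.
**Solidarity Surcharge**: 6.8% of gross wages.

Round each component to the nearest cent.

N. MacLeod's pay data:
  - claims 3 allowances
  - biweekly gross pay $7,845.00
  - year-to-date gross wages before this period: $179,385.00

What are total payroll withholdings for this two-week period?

Earnings Tax: taxable = $7,845.00 − 3×$430.00 = $6,555.00
  $334.00 + 15.6% × ($6,555.00 − $4,000.00) = $334.00 + 15.6% × $2,555.00 = $732.58
Social Insurance: YTD $179,385.00 ≥ cap $166,585.00 → $0.00
Solidarity Surcharge: 6.8% × $7,845.00 = $533.46
Total: $732.58 + $0.00 + $533.46 = $1,266.04

$1,266.04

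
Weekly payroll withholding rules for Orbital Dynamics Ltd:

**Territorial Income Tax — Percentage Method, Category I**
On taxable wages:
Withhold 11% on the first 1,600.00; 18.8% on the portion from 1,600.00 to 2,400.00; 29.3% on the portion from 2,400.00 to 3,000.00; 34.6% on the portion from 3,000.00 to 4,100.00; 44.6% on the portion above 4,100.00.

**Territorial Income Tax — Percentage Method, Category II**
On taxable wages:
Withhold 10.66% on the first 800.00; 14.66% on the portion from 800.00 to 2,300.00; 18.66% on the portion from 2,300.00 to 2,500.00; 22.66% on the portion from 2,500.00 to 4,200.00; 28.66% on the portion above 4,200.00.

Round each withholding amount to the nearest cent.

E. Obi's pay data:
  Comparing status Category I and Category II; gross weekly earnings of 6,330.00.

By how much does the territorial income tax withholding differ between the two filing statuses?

539.20

Territorial Income Tax (Category I): taxable = 6,330.00
  882.80 + 44.6% × (6,330.00 − 4,100.00) = 882.80 + 44.6% × 2,230.00 = 1,877.38
Territorial Income Tax (Category II): taxable = 6,330.00
  727.72 + 28.66% × (6,330.00 − 4,200.00) = 727.72 + 28.66% × 2,130.00 = 1,338.18
Difference: |1,877.38 − 1,338.18| = 539.20 (higher under Category I)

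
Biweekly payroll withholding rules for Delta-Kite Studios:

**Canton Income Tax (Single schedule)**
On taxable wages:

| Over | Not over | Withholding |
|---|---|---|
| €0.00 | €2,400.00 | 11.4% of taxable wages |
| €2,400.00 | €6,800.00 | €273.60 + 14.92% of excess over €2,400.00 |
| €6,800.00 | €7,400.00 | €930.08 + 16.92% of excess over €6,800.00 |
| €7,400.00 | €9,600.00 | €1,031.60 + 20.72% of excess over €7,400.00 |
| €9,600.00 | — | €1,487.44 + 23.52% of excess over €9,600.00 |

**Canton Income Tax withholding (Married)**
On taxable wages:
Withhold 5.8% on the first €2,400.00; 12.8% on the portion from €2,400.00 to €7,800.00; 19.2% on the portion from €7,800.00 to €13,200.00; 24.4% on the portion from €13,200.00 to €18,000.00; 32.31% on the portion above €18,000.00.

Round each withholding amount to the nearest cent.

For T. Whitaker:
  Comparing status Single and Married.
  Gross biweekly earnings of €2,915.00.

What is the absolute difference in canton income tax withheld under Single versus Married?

Canton Income Tax (Single): taxable = €2,915.00
  €273.60 + 14.92% × (€2,915.00 − €2,400.00) = €273.60 + 14.92% × €515.00 = €350.44
Canton Income Tax (Married): taxable = €2,915.00
  €139.20 + 12.8% × (€2,915.00 − €2,400.00) = €139.20 + 12.8% × €515.00 = €205.12
Difference: |€350.44 − €205.12| = €145.32 (higher under Single)

€145.32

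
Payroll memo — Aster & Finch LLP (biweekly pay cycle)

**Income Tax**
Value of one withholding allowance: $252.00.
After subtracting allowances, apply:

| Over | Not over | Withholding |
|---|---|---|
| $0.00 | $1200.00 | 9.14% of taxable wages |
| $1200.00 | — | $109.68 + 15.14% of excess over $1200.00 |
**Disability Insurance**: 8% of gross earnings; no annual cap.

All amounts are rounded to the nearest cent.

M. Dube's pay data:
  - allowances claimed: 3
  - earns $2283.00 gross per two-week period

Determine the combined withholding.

Income Tax: taxable = $2283.00 − 3×$252.00 = $1527.00
  $109.68 + 15.14% × ($1527.00 − $1200.00) = $109.68 + 15.14% × $327.00 = $159.19
Disability Insurance: 8% × $2283.00 = $182.64
Total: $159.19 + $182.64 = $341.83

$341.83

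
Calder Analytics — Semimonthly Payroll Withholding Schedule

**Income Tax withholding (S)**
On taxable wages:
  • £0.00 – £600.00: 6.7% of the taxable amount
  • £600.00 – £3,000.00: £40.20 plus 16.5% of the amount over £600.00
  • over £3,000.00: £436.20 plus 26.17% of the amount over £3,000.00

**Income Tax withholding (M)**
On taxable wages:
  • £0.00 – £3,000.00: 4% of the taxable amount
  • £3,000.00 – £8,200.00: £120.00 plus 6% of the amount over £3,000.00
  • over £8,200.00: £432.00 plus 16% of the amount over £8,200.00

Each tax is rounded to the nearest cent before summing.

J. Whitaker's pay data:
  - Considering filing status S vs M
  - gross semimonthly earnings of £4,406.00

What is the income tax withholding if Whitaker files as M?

£204.36

Income Tax (M): taxable = £4,406.00
  £120.00 + 6% × (£4,406.00 − £3,000.00) = £120.00 + 6% × £1,406.00 = £204.36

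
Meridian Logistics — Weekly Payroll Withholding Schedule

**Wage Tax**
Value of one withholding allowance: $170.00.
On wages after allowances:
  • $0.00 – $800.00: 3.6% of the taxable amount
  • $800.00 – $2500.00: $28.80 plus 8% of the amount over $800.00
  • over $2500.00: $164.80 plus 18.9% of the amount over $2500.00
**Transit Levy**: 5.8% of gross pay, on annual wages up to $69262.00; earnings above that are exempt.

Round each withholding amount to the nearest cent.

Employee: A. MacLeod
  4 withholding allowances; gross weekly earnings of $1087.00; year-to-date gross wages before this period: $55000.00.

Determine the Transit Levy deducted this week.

$63.05

Transit Levy: 5.8% × $1087.00 = $63.05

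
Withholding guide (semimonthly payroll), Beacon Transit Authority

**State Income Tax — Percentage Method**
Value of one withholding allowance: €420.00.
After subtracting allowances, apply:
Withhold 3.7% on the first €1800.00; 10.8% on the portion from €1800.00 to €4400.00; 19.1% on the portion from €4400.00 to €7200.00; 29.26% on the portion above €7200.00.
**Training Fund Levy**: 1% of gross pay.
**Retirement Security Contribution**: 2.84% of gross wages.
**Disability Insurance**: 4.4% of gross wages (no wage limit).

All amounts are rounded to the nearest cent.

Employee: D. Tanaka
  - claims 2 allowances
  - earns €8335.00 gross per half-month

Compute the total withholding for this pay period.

State Income Tax: taxable = €8335.00 − 2×€420.00 = €7495.00
  €882.20 + 29.26% × (€7495.00 − €7200.00) = €882.20 + 29.26% × €295.00 = €968.52
Training Fund Levy: 1% × €8335.00 = €83.35
Retirement Security Contribution: 2.84% × €8335.00 = €236.71
Disability Insurance: 4.4% × €8335.00 = €366.74
Total: €968.52 + €83.35 + €236.71 + €366.74 = €1655.32

€1655.32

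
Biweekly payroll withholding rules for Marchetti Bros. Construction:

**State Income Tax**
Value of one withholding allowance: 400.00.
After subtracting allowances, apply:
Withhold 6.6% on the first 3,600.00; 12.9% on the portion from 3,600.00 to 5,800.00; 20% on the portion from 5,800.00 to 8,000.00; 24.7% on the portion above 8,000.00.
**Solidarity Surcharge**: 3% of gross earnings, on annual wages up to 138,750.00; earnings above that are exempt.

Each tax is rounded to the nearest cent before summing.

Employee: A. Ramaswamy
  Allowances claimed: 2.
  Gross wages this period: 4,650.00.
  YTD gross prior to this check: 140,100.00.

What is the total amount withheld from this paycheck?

State Income Tax: taxable = 4,650.00 − 2×400.00 = 3,850.00
  237.60 + 12.9% × (3,850.00 − 3,600.00) = 237.60 + 12.9% × 250.00 = 269.85
Solidarity Surcharge: YTD 140,100.00 ≥ cap 138,750.00 → 0.00
Total: 269.85 + 0.00 = 269.85

269.85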